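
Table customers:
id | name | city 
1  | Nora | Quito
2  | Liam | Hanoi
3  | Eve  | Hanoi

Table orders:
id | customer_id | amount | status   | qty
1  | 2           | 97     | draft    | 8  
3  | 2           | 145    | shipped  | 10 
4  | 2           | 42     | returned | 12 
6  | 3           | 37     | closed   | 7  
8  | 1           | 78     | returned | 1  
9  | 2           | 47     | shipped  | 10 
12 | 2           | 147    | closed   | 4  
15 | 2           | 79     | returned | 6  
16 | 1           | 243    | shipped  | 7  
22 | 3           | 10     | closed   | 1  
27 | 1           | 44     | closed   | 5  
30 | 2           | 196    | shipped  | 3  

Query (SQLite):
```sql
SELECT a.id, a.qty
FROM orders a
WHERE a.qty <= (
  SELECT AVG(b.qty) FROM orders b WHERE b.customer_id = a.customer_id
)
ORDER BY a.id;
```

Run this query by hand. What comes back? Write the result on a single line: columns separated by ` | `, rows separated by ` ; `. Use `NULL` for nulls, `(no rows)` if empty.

8 | 1 ; 12 | 4 ; 15 | 6 ; 22 | 1 ; 30 | 3

For each orders row a, compute AVG(qty) over rows sharing a.customer_id.
Keep row a if a.qty <= that per-group AVG.
  customer_id=1: AVG(qty) = 4.333333
  customer_id=2: AVG(qty) = 7.571429
  customer_id=3: AVG(qty) = 4.0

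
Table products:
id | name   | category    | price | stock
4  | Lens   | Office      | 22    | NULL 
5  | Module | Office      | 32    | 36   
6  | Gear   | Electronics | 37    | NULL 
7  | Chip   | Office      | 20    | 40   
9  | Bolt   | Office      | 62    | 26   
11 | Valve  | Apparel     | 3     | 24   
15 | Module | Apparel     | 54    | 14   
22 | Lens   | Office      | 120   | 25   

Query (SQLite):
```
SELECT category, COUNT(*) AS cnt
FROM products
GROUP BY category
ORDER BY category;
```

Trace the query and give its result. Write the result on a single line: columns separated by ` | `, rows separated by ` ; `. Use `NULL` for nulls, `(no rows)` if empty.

Partition products by category; compute COUNT(*) within each group.
  Apparel: ids {11, 15} → COUNT(*)=2
  Electronics: ids {6} → COUNT(*)=1
  Office: ids {4, 5, 7, 9, 22} → COUNT(*)=5

Apparel | 2 ; Electronics | 1 ; Office | 5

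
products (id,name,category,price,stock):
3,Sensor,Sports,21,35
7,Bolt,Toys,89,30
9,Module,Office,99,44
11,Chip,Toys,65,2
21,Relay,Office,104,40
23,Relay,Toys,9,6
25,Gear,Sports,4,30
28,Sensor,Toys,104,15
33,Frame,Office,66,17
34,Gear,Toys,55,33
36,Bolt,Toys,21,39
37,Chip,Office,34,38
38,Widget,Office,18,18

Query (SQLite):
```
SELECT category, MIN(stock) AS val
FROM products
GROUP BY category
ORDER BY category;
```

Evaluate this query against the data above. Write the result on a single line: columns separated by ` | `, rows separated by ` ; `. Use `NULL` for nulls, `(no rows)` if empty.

Office | 17 ; Sports | 30 ; Toys | 2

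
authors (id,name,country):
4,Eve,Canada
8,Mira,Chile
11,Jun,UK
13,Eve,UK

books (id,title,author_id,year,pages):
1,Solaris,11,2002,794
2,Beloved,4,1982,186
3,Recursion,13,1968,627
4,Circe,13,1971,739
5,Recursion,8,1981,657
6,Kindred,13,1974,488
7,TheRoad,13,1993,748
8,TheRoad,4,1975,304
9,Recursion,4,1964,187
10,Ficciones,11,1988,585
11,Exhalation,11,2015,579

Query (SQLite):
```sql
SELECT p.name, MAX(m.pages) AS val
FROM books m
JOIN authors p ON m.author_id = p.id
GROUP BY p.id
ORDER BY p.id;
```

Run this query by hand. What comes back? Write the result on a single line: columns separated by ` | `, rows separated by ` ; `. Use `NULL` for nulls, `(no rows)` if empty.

Join each books row to its authors via author_id.
Group joined rows by authors.id; compute MAX(m.pages) per group.
  4: ids {2, 8, 9} → MAX(m.pages)=304
  8: ids {5} → MAX(m.pages)=657
  11: ids {1, 10, 11} → MAX(m.pages)=794
  13: ids {3, 4, 6, 7} → MAX(m.pages)=748

Eve | 304 ; Mira | 657 ; Jun | 794 ; Eve | 748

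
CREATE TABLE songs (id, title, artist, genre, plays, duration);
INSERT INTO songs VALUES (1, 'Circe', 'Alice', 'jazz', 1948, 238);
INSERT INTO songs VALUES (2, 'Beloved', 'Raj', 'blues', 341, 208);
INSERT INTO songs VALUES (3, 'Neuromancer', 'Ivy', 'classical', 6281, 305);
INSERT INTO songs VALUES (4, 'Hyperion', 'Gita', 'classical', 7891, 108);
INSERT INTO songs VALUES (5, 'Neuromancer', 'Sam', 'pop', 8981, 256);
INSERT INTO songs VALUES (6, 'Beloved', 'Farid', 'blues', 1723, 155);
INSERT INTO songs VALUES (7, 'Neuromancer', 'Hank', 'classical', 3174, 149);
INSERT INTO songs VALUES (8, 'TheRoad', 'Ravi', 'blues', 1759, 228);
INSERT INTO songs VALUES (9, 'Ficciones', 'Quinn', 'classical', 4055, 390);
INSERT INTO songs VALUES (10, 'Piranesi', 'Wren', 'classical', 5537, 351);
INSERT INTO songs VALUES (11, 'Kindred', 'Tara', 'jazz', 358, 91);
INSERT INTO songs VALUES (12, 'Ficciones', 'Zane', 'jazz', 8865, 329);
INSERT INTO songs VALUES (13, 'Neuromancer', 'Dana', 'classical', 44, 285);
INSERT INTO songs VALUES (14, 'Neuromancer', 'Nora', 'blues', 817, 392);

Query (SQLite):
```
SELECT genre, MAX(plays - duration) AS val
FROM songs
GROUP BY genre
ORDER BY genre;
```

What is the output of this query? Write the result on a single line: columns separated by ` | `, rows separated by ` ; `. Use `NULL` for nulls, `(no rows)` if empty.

blues | 1568 ; classical | 7783 ; jazz | 8536 ; pop | 8725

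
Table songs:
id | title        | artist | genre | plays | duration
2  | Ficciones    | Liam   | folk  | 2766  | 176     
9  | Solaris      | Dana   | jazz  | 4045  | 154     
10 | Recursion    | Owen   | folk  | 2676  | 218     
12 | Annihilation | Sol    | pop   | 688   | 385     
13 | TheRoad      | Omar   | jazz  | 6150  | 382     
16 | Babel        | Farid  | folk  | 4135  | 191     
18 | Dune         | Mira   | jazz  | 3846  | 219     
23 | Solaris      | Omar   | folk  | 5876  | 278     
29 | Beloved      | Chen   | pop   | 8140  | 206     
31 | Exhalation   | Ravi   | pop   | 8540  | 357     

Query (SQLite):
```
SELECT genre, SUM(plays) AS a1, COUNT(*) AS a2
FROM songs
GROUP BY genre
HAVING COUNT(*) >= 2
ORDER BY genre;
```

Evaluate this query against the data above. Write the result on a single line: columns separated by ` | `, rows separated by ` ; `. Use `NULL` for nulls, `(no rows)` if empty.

Group songs by genre.
Per group compute: SUM(plays), COUNT(*).
HAVING: drop groups with fewer than 2 rows.
  folk: ids {2, 10, 16, 23} → SUM(plays)=15453, COUNT(*)=4
  jazz: ids {9, 13, 18} → SUM(plays)=14041, COUNT(*)=3
  pop: ids {12, 29, 31} → SUM(plays)=17368, COUNT(*)=3

folk | 15453 | 4 ; jazz | 14041 | 3 ; pop | 17368 | 3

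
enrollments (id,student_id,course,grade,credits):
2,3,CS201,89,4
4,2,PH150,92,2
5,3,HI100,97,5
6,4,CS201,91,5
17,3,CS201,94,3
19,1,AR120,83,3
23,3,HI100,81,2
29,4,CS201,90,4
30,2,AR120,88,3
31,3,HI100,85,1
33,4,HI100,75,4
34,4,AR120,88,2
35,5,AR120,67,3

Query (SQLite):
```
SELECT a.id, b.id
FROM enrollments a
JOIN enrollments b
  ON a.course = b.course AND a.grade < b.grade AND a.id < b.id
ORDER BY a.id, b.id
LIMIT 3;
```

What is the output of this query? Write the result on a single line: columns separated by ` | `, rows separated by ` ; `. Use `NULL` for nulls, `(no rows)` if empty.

Pairs (a,b) with same course, a.grade < b.grade, a.id < b.id.
course groups: AR120:{19,30,34,35} CS201:{2,6,17,29} HI100:{5,23,31,33} PH150:{4}
Ordered by (a.id, b.id); first 3.

2 | 6 ; 2 | 17 ; 2 | 29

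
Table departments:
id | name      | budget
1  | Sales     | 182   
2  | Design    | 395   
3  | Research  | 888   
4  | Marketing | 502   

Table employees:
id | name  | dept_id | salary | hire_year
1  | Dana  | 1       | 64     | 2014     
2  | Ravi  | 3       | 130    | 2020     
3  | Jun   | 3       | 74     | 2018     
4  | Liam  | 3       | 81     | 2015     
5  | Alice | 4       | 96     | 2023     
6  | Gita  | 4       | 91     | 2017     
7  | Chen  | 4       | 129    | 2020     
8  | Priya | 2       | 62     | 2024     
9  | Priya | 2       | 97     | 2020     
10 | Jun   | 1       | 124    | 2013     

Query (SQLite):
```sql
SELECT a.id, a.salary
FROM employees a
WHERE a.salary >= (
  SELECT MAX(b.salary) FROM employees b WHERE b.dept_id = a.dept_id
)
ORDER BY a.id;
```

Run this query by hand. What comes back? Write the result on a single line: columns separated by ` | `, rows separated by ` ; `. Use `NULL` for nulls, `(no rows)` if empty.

2 | 130 ; 7 | 129 ; 9 | 97 ; 10 | 124

For each employees row a, compute MAX(salary) over rows sharing a.dept_id.
Keep row a if a.salary >= that per-group MAX.
  dept_id=1: MAX(salary) = 124
  dept_id=2: MAX(salary) = 97
  dept_id=3: MAX(salary) = 130
  dept_id=4: MAX(salary) = 129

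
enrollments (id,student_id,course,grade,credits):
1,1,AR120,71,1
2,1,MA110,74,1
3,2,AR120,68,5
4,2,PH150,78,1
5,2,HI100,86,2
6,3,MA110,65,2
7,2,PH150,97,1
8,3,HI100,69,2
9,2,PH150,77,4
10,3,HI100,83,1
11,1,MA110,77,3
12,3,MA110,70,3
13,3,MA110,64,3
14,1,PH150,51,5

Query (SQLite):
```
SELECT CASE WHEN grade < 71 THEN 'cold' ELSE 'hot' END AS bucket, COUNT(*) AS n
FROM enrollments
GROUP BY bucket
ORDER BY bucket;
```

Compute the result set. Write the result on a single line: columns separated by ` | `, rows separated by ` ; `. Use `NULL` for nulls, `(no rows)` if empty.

Bucket rows by grade < 71 → 'cold' else 'hot'; count each bucket.

cold | 6 ; hot | 8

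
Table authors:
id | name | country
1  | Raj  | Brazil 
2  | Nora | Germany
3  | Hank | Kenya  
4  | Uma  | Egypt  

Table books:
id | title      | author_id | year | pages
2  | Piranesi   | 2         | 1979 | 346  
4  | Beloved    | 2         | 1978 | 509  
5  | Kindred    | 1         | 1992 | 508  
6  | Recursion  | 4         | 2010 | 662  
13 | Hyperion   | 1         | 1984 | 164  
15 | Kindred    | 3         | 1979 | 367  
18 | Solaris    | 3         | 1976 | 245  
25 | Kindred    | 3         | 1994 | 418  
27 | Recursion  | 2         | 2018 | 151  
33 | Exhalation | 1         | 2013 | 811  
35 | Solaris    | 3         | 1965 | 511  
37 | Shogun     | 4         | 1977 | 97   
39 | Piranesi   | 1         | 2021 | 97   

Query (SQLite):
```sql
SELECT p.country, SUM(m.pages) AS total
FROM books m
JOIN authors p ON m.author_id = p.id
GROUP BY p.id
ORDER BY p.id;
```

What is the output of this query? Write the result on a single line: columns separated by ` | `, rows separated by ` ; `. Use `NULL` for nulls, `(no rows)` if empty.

Join each books row to its authors via author_id.
Group joined rows by authors.id; compute SUM(m.pages) per group.
  1: ids {5, 13, 33, 39} → SUM(m.pages)=1580
  2: ids {2, 4, 27} → SUM(m.pages)=1006
  3: ids {15, 18, 25, 35} → SUM(m.pages)=1541
  4: ids {6, 37} → SUM(m.pages)=759

Brazil | 1580 ; Germany | 1006 ; Kenya | 1541 ; Egypt | 759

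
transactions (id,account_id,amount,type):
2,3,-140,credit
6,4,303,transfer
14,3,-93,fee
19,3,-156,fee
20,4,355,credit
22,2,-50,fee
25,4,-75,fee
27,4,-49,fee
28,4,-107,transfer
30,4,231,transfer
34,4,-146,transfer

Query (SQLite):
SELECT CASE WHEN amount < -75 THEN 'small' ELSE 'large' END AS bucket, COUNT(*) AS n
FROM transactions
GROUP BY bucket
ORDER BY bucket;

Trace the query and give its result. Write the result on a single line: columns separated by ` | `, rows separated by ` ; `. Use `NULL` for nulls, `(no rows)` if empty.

large | 6 ; small | 5

Bucket rows by amount < -75 → 'small' else 'large'; count each bucket.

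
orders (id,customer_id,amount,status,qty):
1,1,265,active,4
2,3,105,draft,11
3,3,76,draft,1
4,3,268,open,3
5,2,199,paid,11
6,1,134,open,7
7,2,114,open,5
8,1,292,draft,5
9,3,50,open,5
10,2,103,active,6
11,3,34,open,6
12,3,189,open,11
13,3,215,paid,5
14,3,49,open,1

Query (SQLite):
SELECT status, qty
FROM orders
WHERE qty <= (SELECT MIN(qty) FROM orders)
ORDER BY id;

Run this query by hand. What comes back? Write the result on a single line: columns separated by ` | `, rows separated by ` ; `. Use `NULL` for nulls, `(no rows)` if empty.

draft | 1 ; open | 1

Scalar subquery: MIN(qty) over all orders rows = 1.
Keep rows where qty <= that value.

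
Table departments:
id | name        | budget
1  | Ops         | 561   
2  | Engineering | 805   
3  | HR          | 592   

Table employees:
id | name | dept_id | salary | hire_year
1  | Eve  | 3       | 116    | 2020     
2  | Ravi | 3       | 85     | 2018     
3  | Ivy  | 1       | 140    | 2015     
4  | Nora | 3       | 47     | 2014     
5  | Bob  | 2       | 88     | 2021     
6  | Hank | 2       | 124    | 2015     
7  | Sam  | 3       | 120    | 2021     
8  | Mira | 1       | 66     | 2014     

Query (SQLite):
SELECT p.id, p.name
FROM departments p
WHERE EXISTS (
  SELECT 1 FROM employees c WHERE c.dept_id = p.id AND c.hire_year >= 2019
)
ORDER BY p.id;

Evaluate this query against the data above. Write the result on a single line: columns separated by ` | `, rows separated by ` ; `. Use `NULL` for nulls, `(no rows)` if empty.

For each departments row, check whether any employees with matching dept_id has hire_year >= 2019.
Keep rows where that is true.

2 | Engineering ; 3 | HR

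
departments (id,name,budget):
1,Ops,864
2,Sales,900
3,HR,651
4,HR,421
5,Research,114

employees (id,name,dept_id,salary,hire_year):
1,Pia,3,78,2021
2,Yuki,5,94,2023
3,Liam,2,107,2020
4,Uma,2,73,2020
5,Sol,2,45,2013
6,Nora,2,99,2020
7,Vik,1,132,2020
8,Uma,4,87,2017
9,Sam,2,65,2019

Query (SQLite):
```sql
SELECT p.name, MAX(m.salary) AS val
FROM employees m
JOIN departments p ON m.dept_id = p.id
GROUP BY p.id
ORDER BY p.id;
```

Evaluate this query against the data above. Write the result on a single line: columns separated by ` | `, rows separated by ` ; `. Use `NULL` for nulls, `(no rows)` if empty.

Ops | 132 ; Sales | 107 ; HR | 78 ; HR | 87 ; Research | 94

Join each employees row to its departments via dept_id.
Group joined rows by departments.id; compute MAX(m.salary) per group.
  1: ids {7} → MAX(m.salary)=132
  2: ids {3, 4, 5, 6, 9} → MAX(m.salary)=107
  3: ids {1} → MAX(m.salary)=78
  4: ids {8} → MAX(m.salary)=87
  5: ids {2} → MAX(m.salary)=94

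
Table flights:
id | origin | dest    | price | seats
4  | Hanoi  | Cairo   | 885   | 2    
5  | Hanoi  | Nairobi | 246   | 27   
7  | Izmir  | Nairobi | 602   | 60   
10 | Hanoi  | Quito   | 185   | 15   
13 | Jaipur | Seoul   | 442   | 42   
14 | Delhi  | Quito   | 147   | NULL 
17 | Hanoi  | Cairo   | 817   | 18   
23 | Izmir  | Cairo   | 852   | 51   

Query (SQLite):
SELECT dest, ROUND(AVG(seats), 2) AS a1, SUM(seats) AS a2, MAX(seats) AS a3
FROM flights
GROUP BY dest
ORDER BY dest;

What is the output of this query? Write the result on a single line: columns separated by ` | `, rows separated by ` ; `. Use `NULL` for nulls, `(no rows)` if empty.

Group flights by dest.
Per group compute: ROUND(AVG(seats), 2), SUM(seats), MAX(seats).
  Cairo: ids {4, 17, 23} → ROUND(AVG(seats), 2)=23.67, SUM(seats)=71, MAX(seats)=51
  Nairobi: ids {5, 7} → ROUND(AVG(seats), 2)=43.5, SUM(seats)=87, MAX(seats)=60
  Quito: ids {10, 14} → ROUND(AVG(seats), 2)=15, SUM(seats)=15, MAX(seats)=15
  Seoul: ids {13} → ROUND(AVG(seats), 2)=42, SUM(seats)=42, MAX(seats)=42

Cairo | 23.67 | 71 | 51 ; Nairobi | 43.5 | 87 | 60 ; Quito | 15 | 15 | 15 ; Seoul | 42 | 42 | 42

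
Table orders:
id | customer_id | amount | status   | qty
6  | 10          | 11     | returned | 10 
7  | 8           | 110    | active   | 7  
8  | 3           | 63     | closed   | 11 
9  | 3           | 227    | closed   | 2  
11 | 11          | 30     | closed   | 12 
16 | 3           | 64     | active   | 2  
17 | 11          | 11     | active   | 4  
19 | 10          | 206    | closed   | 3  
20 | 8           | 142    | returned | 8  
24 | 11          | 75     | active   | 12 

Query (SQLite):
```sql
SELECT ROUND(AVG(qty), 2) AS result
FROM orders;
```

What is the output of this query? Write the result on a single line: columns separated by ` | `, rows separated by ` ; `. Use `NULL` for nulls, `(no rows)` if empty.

7.1

All qty values: [10, 7, 11, 2, 12, 2, 4, 3, 8, 12].
AVG = 71 / 10 (rounded to 2 dp).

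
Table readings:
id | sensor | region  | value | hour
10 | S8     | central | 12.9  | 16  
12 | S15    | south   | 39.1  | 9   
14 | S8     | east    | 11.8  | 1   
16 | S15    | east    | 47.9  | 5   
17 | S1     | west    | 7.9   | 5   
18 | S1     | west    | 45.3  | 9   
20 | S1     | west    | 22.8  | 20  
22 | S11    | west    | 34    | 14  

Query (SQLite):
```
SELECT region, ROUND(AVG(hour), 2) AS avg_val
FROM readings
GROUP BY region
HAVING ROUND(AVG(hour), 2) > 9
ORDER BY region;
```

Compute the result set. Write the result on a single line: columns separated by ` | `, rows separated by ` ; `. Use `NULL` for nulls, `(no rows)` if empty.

central | 16 ; west | 12

Partition readings by region; compute ROUND(AVG(hour), 2) within each group.
HAVING: keep groups where ROUND(AVG(hour), 2) > 9.
  central: ids {10} → ROUND(AVG(hour), 2)=16
  east: ids {14, 16} → ROUND(AVG(hour), 2)=3
  south: ids {12} → ROUND(AVG(hour), 2)=9
  west: ids {17, 18, 20, 22} → ROUND(AVG(hour), 2)=12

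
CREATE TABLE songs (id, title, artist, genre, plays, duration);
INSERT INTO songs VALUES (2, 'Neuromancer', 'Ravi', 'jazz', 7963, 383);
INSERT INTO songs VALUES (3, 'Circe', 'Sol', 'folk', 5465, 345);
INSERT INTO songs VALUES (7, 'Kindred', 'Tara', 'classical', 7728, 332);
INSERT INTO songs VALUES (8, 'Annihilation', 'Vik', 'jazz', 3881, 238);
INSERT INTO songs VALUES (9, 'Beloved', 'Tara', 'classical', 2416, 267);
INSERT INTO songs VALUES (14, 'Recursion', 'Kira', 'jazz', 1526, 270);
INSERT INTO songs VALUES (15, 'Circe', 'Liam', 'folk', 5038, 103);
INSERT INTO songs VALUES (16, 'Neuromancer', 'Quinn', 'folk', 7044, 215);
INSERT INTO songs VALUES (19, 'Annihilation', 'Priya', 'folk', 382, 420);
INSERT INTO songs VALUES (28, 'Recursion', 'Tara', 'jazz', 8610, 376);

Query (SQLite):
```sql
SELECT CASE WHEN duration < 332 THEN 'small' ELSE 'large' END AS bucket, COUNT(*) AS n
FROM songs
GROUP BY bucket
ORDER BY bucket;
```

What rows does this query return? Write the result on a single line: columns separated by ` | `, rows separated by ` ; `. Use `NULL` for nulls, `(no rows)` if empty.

large | 5 ; small | 5

Bucket rows by duration < 332 → 'small' else 'large'; count each bucket.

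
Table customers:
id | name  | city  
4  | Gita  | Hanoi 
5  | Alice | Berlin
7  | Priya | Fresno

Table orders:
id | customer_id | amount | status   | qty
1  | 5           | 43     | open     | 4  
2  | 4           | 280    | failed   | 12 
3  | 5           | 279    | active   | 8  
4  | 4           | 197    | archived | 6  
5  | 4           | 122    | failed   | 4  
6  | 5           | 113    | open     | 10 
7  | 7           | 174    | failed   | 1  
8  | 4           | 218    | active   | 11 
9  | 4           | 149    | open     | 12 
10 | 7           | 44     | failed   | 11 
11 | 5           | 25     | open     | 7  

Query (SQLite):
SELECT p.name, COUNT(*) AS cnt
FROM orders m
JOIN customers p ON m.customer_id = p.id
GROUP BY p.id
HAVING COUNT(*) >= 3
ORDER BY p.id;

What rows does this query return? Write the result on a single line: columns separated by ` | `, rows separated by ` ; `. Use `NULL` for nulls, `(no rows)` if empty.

Join each orders row to its customers via customer_id.
Group joined rows by customers.id; compute COUNT(*) per group.
HAVING: keep groups with count ≥ 3.
  4: ids {2, 4, 5, 8, 9} → COUNT(*)=5
  5: ids {1, 3, 6, 11} → COUNT(*)=4
  7: ids {7, 10} → COUNT(*)=2

Gita | 5 ; Alice | 4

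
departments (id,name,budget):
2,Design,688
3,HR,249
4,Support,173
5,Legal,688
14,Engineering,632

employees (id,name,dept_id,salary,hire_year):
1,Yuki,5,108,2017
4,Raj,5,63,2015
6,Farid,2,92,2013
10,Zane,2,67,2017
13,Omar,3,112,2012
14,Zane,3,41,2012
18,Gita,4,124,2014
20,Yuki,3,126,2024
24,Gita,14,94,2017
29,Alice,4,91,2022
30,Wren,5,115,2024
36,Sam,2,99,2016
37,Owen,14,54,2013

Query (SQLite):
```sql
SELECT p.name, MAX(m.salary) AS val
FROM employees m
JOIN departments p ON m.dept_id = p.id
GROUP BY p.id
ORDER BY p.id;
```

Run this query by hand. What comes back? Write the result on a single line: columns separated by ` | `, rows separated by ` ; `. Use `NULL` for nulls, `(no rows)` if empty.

Design | 99 ; HR | 126 ; Support | 124 ; Legal | 115 ; Engineering | 94

Join each employees row to its departments via dept_id.
Group joined rows by departments.id; compute MAX(m.salary) per group.
  2: ids {6, 10, 36} → MAX(m.salary)=99
  3: ids {13, 14, 20} → MAX(m.salary)=126
  4: ids {18, 29} → MAX(m.salary)=124
  5: ids {1, 4, 30} → MAX(m.salary)=115
  14: ids {24, 37} → MAX(m.salary)=94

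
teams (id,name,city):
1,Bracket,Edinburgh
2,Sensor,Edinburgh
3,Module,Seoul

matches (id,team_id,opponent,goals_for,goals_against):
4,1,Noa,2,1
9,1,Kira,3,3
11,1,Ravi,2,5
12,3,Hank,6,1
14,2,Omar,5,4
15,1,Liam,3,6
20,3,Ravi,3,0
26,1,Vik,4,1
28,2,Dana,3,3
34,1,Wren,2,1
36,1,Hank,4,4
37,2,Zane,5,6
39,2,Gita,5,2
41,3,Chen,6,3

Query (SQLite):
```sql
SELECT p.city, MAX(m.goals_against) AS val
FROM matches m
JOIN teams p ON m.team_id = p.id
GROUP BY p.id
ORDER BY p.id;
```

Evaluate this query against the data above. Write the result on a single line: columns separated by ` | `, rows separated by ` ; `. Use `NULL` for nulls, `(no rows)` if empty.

Join each matches row to its teams via team_id.
Group joined rows by teams.id; compute MAX(m.goals_against) per group.
  1: ids {4, 9, 11, 15, 26, 34, 36} → MAX(m.goals_against)=6
  2: ids {14, 28, 37, 39} → MAX(m.goals_against)=6
  3: ids {12, 20, 41} → MAX(m.goals_against)=3

Edinburgh | 6 ; Edinburgh | 6 ; Seoul | 3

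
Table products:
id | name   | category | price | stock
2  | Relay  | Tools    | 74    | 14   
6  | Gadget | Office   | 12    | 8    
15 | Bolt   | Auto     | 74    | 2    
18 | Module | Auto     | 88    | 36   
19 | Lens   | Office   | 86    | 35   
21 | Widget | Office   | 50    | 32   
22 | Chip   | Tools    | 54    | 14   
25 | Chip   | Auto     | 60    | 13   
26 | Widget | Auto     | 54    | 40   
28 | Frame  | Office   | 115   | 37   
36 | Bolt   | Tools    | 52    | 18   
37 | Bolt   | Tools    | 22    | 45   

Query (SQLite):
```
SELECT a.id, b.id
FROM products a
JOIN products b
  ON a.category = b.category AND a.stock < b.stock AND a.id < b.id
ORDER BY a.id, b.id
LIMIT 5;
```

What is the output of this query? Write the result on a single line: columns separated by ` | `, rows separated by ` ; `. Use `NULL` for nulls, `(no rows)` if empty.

2 | 36 ; 2 | 37 ; 6 | 19 ; 6 | 21 ; 6 | 28

Pairs (a,b) with same category, a.stock < b.stock, a.id < b.id.
category groups: Auto:{15,18,25,26} Office:{6,19,21,28} Tools:{2,22,36,37}
Ordered by (a.id, b.id); first 5.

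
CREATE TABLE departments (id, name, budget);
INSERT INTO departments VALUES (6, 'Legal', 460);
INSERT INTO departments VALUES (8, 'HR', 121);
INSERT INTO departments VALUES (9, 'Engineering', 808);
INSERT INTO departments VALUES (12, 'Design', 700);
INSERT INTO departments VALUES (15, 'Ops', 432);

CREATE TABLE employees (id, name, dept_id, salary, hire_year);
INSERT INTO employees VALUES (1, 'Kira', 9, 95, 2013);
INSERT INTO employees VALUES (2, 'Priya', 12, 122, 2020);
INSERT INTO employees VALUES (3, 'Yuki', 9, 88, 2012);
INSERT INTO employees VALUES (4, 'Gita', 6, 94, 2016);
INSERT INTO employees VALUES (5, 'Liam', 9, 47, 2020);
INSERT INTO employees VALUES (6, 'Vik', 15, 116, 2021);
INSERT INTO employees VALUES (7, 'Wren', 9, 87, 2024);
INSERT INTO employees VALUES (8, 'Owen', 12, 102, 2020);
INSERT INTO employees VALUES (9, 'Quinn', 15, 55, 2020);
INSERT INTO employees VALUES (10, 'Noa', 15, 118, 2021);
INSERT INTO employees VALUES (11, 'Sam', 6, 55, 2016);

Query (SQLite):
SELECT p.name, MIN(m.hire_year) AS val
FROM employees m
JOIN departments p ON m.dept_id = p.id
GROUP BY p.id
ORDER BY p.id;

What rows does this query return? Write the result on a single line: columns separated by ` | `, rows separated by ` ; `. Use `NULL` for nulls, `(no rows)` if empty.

Legal | 2016 ; Engineering | 2012 ; Design | 2020 ; Ops | 2020

Join each employees row to its departments via dept_id.
Group joined rows by departments.id; compute MIN(m.hire_year) per group.
  6: ids {4, 11} → MIN(m.hire_year)=2016
  9: ids {1, 3, 5, 7} → MIN(m.hire_year)=2012
  12: ids {2, 8} → MIN(m.hire_year)=2020
  15: ids {6, 9, 10} → MIN(m.hire_year)=2020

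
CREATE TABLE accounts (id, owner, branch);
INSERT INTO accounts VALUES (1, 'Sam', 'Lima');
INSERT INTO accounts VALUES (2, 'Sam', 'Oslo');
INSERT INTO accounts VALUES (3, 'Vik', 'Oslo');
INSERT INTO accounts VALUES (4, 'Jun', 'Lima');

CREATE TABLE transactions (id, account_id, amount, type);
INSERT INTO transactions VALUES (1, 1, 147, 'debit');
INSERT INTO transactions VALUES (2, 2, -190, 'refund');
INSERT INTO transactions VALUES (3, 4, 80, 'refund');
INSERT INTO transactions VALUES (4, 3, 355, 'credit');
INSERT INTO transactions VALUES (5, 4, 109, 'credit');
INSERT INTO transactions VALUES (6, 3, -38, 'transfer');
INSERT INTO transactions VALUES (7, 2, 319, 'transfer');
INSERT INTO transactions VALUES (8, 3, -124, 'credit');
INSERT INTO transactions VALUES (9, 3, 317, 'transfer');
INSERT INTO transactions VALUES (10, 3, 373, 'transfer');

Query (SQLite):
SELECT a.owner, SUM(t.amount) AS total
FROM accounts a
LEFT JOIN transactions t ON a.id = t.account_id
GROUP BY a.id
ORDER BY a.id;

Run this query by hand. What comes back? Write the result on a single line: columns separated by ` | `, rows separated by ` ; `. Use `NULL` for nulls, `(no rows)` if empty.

Sam | 147 ; Sam | 129 ; Vik | 883 ; Jun | 189

LEFT JOIN keeps every accounts row; unmatched ones get NULL for transactions columns.
Group by accounts.id and compute SUM(t.amount). SUM over an all-NULL group is NULL.
  1: ids {1} → SUM(t.amount)=147
  2: ids {2, 7} → SUM(t.amount)=129
  3: ids {4, 6, 8, 9, 10} → SUM(t.amount)=883
  4: ids {3, 5} → SUM(t.amount)=189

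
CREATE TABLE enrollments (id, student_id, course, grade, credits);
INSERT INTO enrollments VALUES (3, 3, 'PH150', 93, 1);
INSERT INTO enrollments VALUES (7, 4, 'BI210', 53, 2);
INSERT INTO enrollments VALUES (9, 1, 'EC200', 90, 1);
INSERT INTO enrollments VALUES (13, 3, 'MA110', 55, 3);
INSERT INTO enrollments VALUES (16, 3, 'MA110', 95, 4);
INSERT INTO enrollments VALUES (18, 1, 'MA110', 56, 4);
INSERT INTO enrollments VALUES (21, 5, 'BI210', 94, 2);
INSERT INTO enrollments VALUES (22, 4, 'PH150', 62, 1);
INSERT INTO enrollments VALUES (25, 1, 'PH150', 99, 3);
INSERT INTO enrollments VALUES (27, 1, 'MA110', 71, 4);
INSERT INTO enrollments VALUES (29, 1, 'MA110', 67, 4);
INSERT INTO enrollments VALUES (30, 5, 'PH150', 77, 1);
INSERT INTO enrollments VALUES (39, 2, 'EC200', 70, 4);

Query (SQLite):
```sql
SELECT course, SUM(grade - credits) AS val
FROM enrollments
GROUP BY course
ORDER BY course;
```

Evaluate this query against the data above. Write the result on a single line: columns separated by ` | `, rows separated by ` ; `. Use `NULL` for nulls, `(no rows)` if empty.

For each row compute grade - credits.
Group by course; take SUM of the expression per group.
  BI210: ids {7, 21} → SUM(grade - credits)=143
  EC200: ids {9, 39} → SUM(grade - credits)=155
  MA110: ids {13, 16, 18, 27, 29} → SUM(grade - credits)=325
  PH150: ids {3, 22, 25, 30} → SUM(grade - credits)=325

BI210 | 143 ; EC200 | 155 ; MA110 | 325 ; PH150 | 325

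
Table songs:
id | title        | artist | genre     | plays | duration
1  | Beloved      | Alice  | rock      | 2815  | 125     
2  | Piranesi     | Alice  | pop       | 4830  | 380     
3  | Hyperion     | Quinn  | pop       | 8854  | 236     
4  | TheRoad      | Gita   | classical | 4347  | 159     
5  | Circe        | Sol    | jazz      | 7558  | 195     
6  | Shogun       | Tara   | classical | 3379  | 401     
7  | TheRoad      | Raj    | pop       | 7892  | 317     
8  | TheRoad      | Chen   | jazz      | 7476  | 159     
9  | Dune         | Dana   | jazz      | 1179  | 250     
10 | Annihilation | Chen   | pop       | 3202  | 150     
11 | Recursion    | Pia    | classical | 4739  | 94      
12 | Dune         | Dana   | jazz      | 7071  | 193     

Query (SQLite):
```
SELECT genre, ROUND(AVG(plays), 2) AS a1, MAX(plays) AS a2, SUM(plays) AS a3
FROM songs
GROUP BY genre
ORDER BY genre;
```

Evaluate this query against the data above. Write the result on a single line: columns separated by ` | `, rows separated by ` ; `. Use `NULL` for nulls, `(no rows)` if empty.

Group songs by genre.
Per group compute: ROUND(AVG(plays), 2), MAX(plays), SUM(plays).
  classical: ids {4, 6, 11} → ROUND(AVG(plays), 2)=4155, MAX(plays)=4739, SUM(plays)=12465
  jazz: ids {5, 8, 9, 12} → ROUND(AVG(plays), 2)=5821, MAX(plays)=7558, SUM(plays)=23284
  pop: ids {2, 3, 7, 10} → ROUND(AVG(plays), 2)=6194.5, MAX(plays)=8854, SUM(plays)=24778
  rock: ids {1} → ROUND(AVG(plays), 2)=2815, MAX(plays)=2815, SUM(plays)=2815

classical | 4155 | 4739 | 12465 ; jazz | 5821 | 7558 | 23284 ; pop | 6194.5 | 8854 | 24778 ; rock | 2815 | 2815 | 2815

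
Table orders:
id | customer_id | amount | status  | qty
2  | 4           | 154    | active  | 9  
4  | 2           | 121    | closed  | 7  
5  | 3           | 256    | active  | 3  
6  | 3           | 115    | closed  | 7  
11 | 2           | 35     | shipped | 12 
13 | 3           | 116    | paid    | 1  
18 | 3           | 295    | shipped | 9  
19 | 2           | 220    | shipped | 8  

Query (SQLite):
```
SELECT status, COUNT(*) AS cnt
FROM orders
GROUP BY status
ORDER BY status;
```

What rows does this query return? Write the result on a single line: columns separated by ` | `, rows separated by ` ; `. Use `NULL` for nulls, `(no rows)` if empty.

active | 2 ; closed | 2 ; paid | 1 ; shipped | 3

Partition orders by status; compute COUNT(*) within each group.
  active: ids {2, 5} → COUNT(*)=2
  closed: ids {4, 6} → COUNT(*)=2
  paid: ids {13} → COUNT(*)=1
  shipped: ids {11, 18, 19} → COUNT(*)=3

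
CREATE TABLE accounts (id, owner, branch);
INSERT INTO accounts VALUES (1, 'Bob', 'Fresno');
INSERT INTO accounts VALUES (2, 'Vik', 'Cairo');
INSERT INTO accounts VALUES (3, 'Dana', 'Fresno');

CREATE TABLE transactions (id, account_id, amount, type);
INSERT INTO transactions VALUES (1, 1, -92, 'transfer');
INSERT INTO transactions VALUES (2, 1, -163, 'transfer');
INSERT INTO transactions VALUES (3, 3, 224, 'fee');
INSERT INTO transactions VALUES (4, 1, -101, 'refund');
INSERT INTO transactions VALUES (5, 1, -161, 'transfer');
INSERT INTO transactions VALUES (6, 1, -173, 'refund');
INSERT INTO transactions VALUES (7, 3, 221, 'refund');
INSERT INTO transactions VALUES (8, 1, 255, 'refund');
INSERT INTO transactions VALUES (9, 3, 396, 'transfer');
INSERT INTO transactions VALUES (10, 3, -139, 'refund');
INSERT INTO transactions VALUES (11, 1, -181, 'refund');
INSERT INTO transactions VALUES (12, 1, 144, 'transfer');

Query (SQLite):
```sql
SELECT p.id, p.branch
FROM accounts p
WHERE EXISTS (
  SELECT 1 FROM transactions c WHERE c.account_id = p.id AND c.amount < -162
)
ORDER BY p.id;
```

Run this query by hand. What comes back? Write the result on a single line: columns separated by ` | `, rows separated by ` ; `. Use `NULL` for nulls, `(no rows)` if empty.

For each accounts row, check whether any transactions with matching account_id has amount < -162.
Keep rows where that is true.

1 | Fresno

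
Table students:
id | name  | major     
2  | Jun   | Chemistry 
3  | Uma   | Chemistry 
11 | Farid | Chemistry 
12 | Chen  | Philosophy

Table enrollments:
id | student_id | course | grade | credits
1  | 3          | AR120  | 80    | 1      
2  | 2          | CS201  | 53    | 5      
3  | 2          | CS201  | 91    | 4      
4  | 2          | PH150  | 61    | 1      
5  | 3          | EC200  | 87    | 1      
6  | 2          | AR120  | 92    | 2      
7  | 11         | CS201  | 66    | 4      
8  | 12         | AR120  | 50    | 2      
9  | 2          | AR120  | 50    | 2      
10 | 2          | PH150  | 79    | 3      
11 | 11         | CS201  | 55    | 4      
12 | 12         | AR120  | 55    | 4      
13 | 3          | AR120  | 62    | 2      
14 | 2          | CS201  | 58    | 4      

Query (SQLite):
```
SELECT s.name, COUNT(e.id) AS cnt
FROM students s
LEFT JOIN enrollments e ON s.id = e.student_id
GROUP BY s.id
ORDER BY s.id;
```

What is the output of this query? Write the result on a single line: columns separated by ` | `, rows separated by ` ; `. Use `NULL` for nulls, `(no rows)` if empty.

Jun | 7 ; Uma | 3 ; Farid | 2 ; Chen | 2

LEFT JOIN keeps every students row; unmatched ones get NULL for enrollments columns.
Group by students.id and compute COUNT(e.id). COUNT(col) of an all-NULL group is 0.
  2: ids {2, 3, 4, 6, 9, 10, 14} → COUNT(e.id)=7
  3: ids {1, 5, 13} → COUNT(e.id)=3
  11: ids {7, 11} → COUNT(e.id)=2
  12: ids {8, 12} → COUNT(e.id)=2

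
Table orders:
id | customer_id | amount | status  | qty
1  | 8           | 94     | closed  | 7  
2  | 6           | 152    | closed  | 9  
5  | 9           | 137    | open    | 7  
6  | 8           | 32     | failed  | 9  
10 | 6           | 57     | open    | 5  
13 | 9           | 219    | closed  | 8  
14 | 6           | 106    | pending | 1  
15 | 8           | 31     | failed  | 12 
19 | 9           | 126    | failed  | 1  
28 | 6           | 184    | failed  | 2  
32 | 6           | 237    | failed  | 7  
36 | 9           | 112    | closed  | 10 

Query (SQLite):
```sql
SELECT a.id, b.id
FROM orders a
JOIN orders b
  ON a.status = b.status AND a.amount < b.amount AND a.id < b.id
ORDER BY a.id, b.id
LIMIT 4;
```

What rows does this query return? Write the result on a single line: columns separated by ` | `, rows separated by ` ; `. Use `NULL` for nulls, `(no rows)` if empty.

1 | 2 ; 1 | 13 ; 1 | 36 ; 2 | 13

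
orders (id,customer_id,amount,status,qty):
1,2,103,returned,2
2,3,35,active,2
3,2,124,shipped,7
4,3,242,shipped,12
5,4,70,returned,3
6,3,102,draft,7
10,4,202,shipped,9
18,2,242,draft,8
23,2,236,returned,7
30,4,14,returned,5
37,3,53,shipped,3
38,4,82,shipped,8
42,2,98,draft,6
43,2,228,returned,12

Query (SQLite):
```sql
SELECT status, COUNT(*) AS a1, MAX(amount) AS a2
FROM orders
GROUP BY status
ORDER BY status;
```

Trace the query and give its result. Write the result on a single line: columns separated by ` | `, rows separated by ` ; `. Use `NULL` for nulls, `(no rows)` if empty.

Group orders by status.
Per group compute: COUNT(*), MAX(amount).
  active: ids {2} → COUNT(*)=1, MAX(amount)=35
  draft: ids {6, 18, 42} → COUNT(*)=3, MAX(amount)=242
  returned: ids {1, 5, 23, 30, 43} → COUNT(*)=5, MAX(amount)=236
  shipped: ids {3, 4, 10, 37, 38} → COUNT(*)=5, MAX(amount)=242

active | 1 | 35 ; draft | 3 | 242 ; returned | 5 | 236 ; shipped | 5 | 242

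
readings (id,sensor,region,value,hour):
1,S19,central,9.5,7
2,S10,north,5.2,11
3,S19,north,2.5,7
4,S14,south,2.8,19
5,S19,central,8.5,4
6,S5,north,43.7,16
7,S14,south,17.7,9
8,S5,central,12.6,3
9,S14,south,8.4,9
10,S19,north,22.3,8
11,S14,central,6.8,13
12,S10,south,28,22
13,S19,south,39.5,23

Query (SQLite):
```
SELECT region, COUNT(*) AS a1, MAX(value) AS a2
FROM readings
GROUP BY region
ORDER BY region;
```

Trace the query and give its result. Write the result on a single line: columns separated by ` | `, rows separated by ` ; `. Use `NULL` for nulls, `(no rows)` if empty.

central | 4 | 12.6 ; north | 4 | 43.7 ; south | 5 | 39.5

Group readings by region.
Per group compute: COUNT(*), MAX(value).
  central: ids {1, 5, 8, 11} → COUNT(*)=4, MAX(value)=12.6
  north: ids {2, 3, 6, 10} → COUNT(*)=4, MAX(value)=43.7
  south: ids {4, 7, 9, 12, 13} → COUNT(*)=5, MAX(value)=39.5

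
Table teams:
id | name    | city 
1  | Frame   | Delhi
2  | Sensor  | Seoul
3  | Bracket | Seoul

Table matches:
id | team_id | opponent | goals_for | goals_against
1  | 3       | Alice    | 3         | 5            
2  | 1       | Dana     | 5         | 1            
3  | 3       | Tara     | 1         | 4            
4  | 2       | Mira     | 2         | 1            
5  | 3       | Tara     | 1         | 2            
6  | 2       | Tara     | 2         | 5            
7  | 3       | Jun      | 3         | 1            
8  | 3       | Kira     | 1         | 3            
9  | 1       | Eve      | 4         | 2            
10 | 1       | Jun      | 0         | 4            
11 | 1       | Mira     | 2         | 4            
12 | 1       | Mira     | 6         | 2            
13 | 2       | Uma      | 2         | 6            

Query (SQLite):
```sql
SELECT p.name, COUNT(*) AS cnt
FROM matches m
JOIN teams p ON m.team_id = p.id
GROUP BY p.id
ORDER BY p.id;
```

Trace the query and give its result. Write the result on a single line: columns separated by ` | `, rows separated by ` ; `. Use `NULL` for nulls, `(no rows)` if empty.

Join each matches row to its teams via team_id.
Group joined rows by teams.id; compute COUNT(*) per group.
  1: ids {2, 9, 10, 11, 12} → COUNT(*)=5
  2: ids {4, 6, 13} → COUNT(*)=3
  3: ids {1, 3, 5, 7, 8} → COUNT(*)=5

Frame | 5 ; Sensor | 3 ; Bracket | 5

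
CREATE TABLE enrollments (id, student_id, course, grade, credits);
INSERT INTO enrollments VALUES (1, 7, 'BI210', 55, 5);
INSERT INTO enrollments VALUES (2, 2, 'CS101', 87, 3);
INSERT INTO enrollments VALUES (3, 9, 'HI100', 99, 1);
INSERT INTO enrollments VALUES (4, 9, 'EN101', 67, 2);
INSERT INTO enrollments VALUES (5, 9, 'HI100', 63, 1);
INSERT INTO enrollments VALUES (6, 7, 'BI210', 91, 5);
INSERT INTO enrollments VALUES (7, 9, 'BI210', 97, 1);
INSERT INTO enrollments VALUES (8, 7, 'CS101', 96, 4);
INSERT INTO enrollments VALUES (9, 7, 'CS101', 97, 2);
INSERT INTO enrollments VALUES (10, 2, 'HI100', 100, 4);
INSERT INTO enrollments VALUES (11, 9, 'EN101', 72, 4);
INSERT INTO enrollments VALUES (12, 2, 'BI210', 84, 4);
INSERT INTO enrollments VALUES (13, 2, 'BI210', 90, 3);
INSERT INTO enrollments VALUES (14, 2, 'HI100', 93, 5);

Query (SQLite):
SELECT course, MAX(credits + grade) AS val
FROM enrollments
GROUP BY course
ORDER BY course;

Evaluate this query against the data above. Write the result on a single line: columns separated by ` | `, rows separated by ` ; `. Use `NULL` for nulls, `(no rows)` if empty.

BI210 | 98 ; CS101 | 100 ; EN101 | 76 ; HI100 | 104

For each row compute credits + grade.
Group by course; take MAX of the expression per group.
  BI210: ids {1, 6, 7, 12, 13} → MAX(credits + grade)=98
  CS101: ids {2, 8, 9} → MAX(credits + grade)=100
  EN101: ids {4, 11} → MAX(credits + grade)=76
  HI100: ids {3, 5, 10, 14} → MAX(credits + grade)=104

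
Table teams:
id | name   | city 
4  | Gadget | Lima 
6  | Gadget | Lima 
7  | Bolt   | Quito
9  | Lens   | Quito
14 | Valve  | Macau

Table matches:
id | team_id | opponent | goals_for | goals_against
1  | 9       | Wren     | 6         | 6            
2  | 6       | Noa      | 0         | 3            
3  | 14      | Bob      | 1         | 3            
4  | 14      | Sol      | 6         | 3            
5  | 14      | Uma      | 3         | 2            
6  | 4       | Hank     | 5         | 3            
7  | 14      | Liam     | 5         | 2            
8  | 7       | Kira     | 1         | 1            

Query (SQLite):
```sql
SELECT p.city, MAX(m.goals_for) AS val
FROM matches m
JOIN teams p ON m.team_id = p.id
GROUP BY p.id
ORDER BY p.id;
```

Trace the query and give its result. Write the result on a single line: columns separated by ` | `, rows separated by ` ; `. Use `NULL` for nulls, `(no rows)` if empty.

Lima | 5 ; Lima | 0 ; Quito | 1 ; Quito | 6 ; Macau | 6

Join each matches row to its teams via team_id.
Group joined rows by teams.id; compute MAX(m.goals_for) per group.
  4: ids {6} → MAX(m.goals_for)=5
  6: ids {2} → MAX(m.goals_for)=0
  7: ids {8} → MAX(m.goals_for)=1
  9: ids {1} → MAX(m.goals_for)=6
  14: ids {3, 4, 5, 7} → MAX(m.goals_for)=6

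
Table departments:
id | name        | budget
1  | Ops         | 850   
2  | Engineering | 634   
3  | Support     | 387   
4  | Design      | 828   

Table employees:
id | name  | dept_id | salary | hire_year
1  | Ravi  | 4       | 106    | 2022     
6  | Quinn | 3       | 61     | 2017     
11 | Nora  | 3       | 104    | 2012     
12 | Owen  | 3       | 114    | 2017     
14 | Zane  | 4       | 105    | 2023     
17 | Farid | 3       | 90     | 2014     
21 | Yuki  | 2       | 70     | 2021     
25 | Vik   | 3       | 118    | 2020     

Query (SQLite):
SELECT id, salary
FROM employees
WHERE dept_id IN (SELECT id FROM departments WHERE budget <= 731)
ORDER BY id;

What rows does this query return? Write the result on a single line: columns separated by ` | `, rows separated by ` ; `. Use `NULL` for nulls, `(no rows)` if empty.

Inner query: departments.id where budget <= 731.
Outer: keep employees rows whose dept_id is in that set.
Inner query → {2, 3}

6 | 61 ; 11 | 104 ; 12 | 114 ; 17 | 90 ; 21 | 70 ; 25 | 118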